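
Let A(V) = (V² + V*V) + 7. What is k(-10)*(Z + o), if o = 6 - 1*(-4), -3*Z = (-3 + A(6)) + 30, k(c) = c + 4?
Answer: 152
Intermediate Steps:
k(c) = 4 + c
A(V) = 7 + 2*V² (A(V) = (V² + V²) + 7 = 2*V² + 7 = 7 + 2*V²)
Z = -106/3 (Z = -((-3 + (7 + 2*6²)) + 30)/3 = -((-3 + (7 + 2*36)) + 30)/3 = -((-3 + (7 + 72)) + 30)/3 = -((-3 + 79) + 30)/3 = -(76 + 30)/3 = -⅓*106 = -106/3 ≈ -35.333)
o = 10 (o = 6 + 4 = 10)
k(-10)*(Z + o) = (4 - 10)*(-106/3 + 10) = -6*(-76/3) = 152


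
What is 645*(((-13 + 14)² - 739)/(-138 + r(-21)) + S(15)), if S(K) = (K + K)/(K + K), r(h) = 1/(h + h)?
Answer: 23731485/5797 ≈ 4093.8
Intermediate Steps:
r(h) = 1/(2*h)
S(K) = 1 (S(K) = (2*K)/((2*K)) = (2*K)*(1/(2*K)) = 1)
645*(((-13 + 14)² - 739)/(-138 + r(-21)) + S(15)) = 645*(((-13 + 14)² - 739)/(-138 + (½)/(-21)) + 1) = 645*((1² - 739)/(-138 + (½)*(-1/21)) + 1) = 645*((1 - 739)/(-138 - 1/42) + 1) = 645*(-738/(-5797/42) + 1) = 645*(-738*(-42/5797) + 1) = 645*(30996/5797 + 1) = 645*(36793/5797) = 23731485/5797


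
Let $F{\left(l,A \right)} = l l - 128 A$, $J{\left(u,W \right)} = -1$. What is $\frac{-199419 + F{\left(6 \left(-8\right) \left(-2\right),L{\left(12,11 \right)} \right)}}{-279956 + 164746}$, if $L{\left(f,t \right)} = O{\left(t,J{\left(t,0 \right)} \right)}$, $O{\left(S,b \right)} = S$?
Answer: $\frac{191611}{115210} \approx 1.6631$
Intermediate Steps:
$L{\left(f,t \right)} = t$
$F{\left(l,A \right)} = l^{2} - 128 A$
$\frac{-199419 + F{\left(6 \left(-8\right) \left(-2\right),L{\left(12,11 \right)} \right)}}{-279956 + 164746} = \frac{-199419 + \left(\left(6 \left(-8\right) \left(-2\right)\right)^{2} - 1408\right)}{-279956 + 164746} = \frac{-199419 - \left(1408 - \left(\left(-48\right) \left(-2\right)\right)^{2}\right)}{-115210} = \left(-199419 - \left(1408 - 96^{2}\right)\right) \left(- \frac{1}{115210}\right) = \left(-199419 + \left(9216 - 1408\right)\right) \left(- \frac{1}{115210}\right) = \left(-199419 + 7808\right) \left(- \frac{1}{115210}\right) = \left(-191611\right) \left(- \frac{1}{115210}\right) = \frac{191611}{115210}$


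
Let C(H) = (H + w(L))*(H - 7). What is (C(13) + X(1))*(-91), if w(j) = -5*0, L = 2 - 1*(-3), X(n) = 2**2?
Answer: -7462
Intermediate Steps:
X(n) = 4
L = 5 (L = 2 + 3 = 5)
w(j) = 0
C(H) = H*(-7 + H) (C(H) = (H + 0)*(H - 7) = H*(-7 + H))
(C(13) + X(1))*(-91) = (13*(-7 + 13) + 4)*(-91) = (13*6 + 4)*(-91) = (78 + 4)*(-91) = 82*(-91) = -7462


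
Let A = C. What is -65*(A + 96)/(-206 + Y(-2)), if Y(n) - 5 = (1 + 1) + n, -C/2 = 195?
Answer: -6370/67 ≈ -95.075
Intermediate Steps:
C = -390 (C = -2*195 = -390)
A = -390
Y(n) = 7 + n (Y(n) = 5 + ((1 + 1) + n) = 5 + (2 + n) = 7 + n)
-65*(A + 96)/(-206 + Y(-2)) = -65*(-390 + 96)/(-206 + (7 - 2)) = -(-19110)/(-206 + 5) = -(-19110)/(-201) = -(-19110)*(-1)/201 = -65*98/67 = -6370/67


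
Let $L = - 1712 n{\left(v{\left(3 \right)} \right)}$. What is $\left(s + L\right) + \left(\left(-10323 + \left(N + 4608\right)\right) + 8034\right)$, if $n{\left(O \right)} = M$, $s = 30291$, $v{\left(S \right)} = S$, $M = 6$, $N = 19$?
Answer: $22357$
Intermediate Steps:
$n{\left(O \right)} = 6$
$L = -10272$ ($L = \left(-1712\right) 6 = -10272$)
$\left(s + L\right) + \left(\left(-10323 + \left(N + 4608\right)\right) + 8034\right) = \left(30291 - 10272\right) + \left(\left(-10323 + \left(19 + 4608\right)\right) + 8034\right) = 20019 + \left(\left(-10323 + 4627\right) + 8034\right) = 20019 + \left(-5696 + 8034\right) = 20019 + 2338 = 22357$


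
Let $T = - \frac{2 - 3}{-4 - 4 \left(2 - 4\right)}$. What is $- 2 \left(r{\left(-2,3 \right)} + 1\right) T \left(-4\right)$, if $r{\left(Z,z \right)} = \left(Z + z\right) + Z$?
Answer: $0$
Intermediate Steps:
$r{\left(Z,z \right)} = z + 2 Z$
$T = \frac{1}{4}$ ($T = - \frac{-1}{-4 - -8} = - \frac{-1}{-4 + 8} = - \frac{-1}{4} = \left(-1\right) \left(- \frac{1}{4}\right) = \frac{1}{4} \approx 0.25$)
$- 2 \left(r{\left(-2,3 \right)} + 1\right) T \left(-4\right) = - 2 \left(\left(3 + 2 \left(-2\right)\right) + 1\right) \frac{1}{4} \left(-4\right) = - 2 \left(\left(3 - 4\right) + 1\right) \frac{1}{4} \left(-4\right) = - 2 \left(-1 + 1\right) \frac{1}{4} \left(-4\right) = \left(-2\right) 0 \cdot \frac{1}{4} \left(-4\right) = 0 \cdot \frac{1}{4} \left(-4\right) = 0 \left(-4\right) = 0$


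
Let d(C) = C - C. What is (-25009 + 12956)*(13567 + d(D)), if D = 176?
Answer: -163523051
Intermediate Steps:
d(C) = 0
(-25009 + 12956)*(13567 + d(D)) = (-25009 + 12956)*(13567 + 0) = -12053*13567 = -163523051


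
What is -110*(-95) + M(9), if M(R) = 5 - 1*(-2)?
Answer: 10457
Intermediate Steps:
M(R) = 7 (M(R) = 5 + 2 = 7)
-110*(-95) + M(9) = -110*(-95) + 7 = 10450 + 7 = 10457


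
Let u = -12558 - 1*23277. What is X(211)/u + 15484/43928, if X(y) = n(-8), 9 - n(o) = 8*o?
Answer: 137915599/393539970 ≈ 0.35045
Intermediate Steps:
u = -35835 (u = -12558 - 23277 = -35835)
n(o) = 9 - 8*o
X(y) = 73 (X(y) = 9 - 8*(-8) = 9 + 64 = 73)
X(211)/u + 15484/43928 = 73/(-35835) + 15484/43928 = 73*(-1/35835) + 15484*(1/43928) = -73/35835 + 3871/10982 = 137915599/393539970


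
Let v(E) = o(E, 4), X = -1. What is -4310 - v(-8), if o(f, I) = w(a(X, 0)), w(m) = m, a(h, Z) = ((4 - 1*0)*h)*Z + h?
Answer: -4309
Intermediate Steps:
a(h, Z) = h + 4*Z*h (a(h, Z) = ((4 + 0)*h)*Z + h = (4*h)*Z + h = 4*Z*h + h = h + 4*Z*h)
o(f, I) = -1 (o(f, I) = -(1 + 4*0) = -(1 + 0) = -1*1 = -1)
v(E) = -1
-4310 - v(-8) = -4310 - 1*(-1) = -4310 + 1 = -4309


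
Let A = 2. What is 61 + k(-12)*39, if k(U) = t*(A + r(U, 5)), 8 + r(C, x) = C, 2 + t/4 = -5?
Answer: 19717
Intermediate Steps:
t = -28 (t = -8 + 4*(-5) = -8 - 20 = -28)
r(C, x) = -8 + C
k(U) = 168 - 28*U (k(U) = -28*(2 + (-8 + U)) = -28*(-6 + U) = 168 - 28*U)
61 + k(-12)*39 = 61 + (168 - 28*(-12))*39 = 61 + (168 + 336)*39 = 61 + 504*39 = 61 + 19656 = 19717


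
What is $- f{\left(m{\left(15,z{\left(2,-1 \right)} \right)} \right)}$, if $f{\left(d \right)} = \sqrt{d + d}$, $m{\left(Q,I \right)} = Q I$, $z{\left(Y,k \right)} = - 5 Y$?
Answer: $- 10 i \sqrt{3} \approx - 17.32 i$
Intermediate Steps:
$m{\left(Q,I \right)} = I Q$
$f{\left(d \right)} = \sqrt{2} \sqrt{d}$ ($f{\left(d \right)} = \sqrt{2 d} = \sqrt{2} \sqrt{d}$)
$- f{\left(m{\left(15,z{\left(2,-1 \right)} \right)} \right)} = - \sqrt{2} \sqrt{\left(-5\right) 2 \cdot 15} = - \sqrt{2} \sqrt{\left(-10\right) 15} = - \sqrt{2} \sqrt{-150} = - \sqrt{2} \cdot 5 i \sqrt{6} = - 10 i \sqrt{3}$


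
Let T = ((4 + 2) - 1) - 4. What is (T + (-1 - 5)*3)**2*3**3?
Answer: 7803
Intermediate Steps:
T = 1 (T = (6 - 1) - 4 = 5 - 4 = 1)
(T + (-1 - 5)*3)**2*3**3 = (1 + (-1 - 5)*3)**2*3**3 = (1 - 6*3)**2*27 = (1 - 18)**2*27 = (-17)**2*27 = 289*27 = 7803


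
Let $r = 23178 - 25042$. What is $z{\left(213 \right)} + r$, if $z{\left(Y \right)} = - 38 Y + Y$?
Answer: $-9745$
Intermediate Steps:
$z{\left(Y \right)} = - 37 Y$
$r = -1864$ ($r = 23178 - 25042 = -1864$)
$z{\left(213 \right)} + r = \left(-37\right) 213 - 1864 = -7881 - 1864 = -9745$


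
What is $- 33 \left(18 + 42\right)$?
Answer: $-1980$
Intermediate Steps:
$- 33 \left(18 + 42\right) = \left(-33\right) 60 = -1980$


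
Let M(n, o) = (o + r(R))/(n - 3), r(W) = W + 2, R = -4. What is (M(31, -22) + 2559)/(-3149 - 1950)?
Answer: -17907/35693 ≈ -0.50169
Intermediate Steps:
r(W) = 2 + W
M(n, o) = (-2 + o)/(-3 + n) (M(n, o) = (o + (2 - 4))/(n - 3) = (o - 2)/(-3 + n) = (-2 + o)/(-3 + n))
(M(31, -22) + 2559)/(-3149 - 1950) = ((-2 - 22)/(-3 + 31) + 2559)/(-3149 - 1950) = (-24/28 + 2559)/(-5099) = ((1/28)*(-24) + 2559)*(-1/5099) = (-6/7 + 2559)*(-1/5099) = (17907/7)*(-1/5099) = -17907/35693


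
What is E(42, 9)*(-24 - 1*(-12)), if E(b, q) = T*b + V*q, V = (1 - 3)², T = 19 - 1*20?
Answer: 72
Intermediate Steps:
T = -1 (T = 19 - 20 = -1)
V = 4 (V = (-2)² = 4)
E(b, q) = -b + 4*q
E(42, 9)*(-24 - 1*(-12)) = (-1*42 + 4*9)*(-24 - 1*(-12)) = (-42 + 36)*(-24 + 12) = -6*(-12) = 72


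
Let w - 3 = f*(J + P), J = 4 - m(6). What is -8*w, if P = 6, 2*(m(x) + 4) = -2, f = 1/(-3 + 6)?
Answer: -64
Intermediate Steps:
f = ⅓ (f = 1/3 = ⅓ ≈ 0.33333)
m(x) = -5 (m(x) = -4 + (½)*(-2) = -4 - 1 = -5)
J = 9 (J = 4 - 1*(-5) = 4 + 5 = 9)
w = 8 (w = 3 + (9 + 6)/3 = 3 + (⅓)*15 = 3 + 5 = 8)
-8*w = -8*8 = -64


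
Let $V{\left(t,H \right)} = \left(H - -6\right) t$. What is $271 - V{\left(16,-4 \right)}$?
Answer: $239$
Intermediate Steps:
$V{\left(t,H \right)} = t \left(6 + H\right)$ ($V{\left(t,H \right)} = \left(H + 6\right) t = \left(6 + H\right) t = t \left(6 + H\right)$)
$271 - V{\left(16,-4 \right)} = 271 - 16 \left(6 - 4\right) = 271 - 16 \cdot 2 = 271 - 32 = 239$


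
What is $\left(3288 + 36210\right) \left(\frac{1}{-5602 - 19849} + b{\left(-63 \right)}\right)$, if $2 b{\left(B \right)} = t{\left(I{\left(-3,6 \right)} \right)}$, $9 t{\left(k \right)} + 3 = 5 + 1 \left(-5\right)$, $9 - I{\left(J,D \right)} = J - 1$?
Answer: $- \frac{167583431}{25451} \approx -6584.6$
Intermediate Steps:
$I{\left(J,D \right)} = 10 - J$ ($I{\left(J,D \right)} = 9 - \left(J - 1\right) = 9 - \left(-1 + J\right) = 10 - J$)
$t{\left(k \right)} = - \frac{1}{3}$ ($t{\left(k \right)} = - \frac{1}{3} + \frac{5 + 1 \left(-5\right)}{9} = - \frac{1}{3} + \frac{5 - 5}{9} = - \frac{1}{3} + \frac{1}{9} \cdot 0 = - \frac{1}{3} + 0 = - \frac{1}{3}$)
$b{\left(B \right)} = - \frac{1}{6}$ ($b{\left(B \right)} = \frac{1}{2} \left(- \frac{1}{3}\right) = - \frac{1}{6}$)
$\left(3288 + 36210\right) \left(\frac{1}{-5602 - 19849} + b{\left(-63 \right)}\right) = \left(3288 + 36210\right) \left(\frac{1}{-5602 - 19849} - \frac{1}{6}\right) = 39498 \left(\frac{1}{-25451} - \frac{1}{6}\right) = 39498 \left(- \frac{1}{25451} - \frac{1}{6}\right) = 39498 \left(- \frac{25457}{152706}\right) = - \frac{167583431}{25451}$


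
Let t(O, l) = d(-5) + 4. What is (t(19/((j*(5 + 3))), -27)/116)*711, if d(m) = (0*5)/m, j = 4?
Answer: 711/29 ≈ 24.517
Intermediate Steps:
d(m) = 0 (d(m) = 0/m = 0)
t(O, l) = 4 (t(O, l) = 0 + 4 = 4)
(t(19/((j*(5 + 3))), -27)/116)*711 = (4/116)*711 = (4*(1/116))*711 = (1/29)*711 = 711/29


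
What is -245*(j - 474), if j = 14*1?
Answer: 112700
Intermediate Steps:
j = 14
-245*(j - 474) = -245*(14 - 474) = -245*(-460) = 112700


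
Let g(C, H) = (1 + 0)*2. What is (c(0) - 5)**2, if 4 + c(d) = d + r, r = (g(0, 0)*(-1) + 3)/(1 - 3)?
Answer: 361/4 ≈ 90.250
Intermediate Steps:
g(C, H) = 2 (g(C, H) = 1*2 = 2)
r = -1/2 (r = (2*(-1) + 3)/(1 - 3) = (-2 + 3)/(-2) = 1*(-1/2) = -1/2 ≈ -0.50000)
c(d) = -9/2 + d (c(d) = -4 + (d - 1/2) = -4 + (-1/2 + d) = -9/2 + d)
(c(0) - 5)**2 = ((-9/2 + 0) - 5)**2 = (-9/2 - 5)**2 = (-19/2)**2 = 361/4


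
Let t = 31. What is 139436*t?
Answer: 4322516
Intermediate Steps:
139436*t = 139436*31 = 4322516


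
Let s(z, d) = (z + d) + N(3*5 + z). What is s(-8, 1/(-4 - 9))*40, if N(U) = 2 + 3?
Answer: -1600/13 ≈ -123.08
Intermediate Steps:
N(U) = 5
s(z, d) = 5 + d + z (s(z, d) = (z + d) + 5 = (d + z) + 5 = 5 + d + z)
s(-8, 1/(-4 - 9))*40 = (5 + 1/(-4 - 9) - 8)*40 = (5 + 1/(-13) - 8)*40 = (5 - 1/13 - 8)*40 = -40/13*40 = -1600/13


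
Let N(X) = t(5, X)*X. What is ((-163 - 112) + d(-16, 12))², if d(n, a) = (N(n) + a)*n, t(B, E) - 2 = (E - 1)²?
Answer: 5480292841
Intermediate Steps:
t(B, E) = 2 + (-1 + E)² (t(B, E) = 2 + (E - 1)² = 2 + (-1 + E)²)
N(X) = X*(2 + (-1 + X)²) (N(X) = (2 + (-1 + X)²)*X = X*(2 + (-1 + X)²))
d(n, a) = n*(a + n*(2 + (-1 + n)²)) (d(n, a) = (n*(2 + (-1 + n)²) + a)*n = (a + n*(2 + (-1 + n)²))*n = n*(a + n*(2 + (-1 + n)²)))
((-163 - 112) + d(-16, 12))² = ((-163 - 112) - 16*(12 - 16*(2 + (-1 - 16)²)))² = (-275 - 16*(12 - 16*(2 + (-17)²)))² = (-275 - 16*(12 - 16*(2 + 289)))² = (-275 - 16*(12 - 16*291))² = (-275 - 16*(12 - 4656))² = (-275 - 16*(-4644))² = (-275 + 74304)² = 74029² = 5480292841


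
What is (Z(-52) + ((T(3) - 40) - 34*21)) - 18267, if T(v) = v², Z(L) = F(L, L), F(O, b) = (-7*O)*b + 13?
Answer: -37927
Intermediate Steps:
F(O, b) = 13 - 7*O*b (F(O, b) = -7*O*b + 13 = 13 - 7*O*b)
Z(L) = 13 - 7*L² (Z(L) = 13 - 7*L*L = 13 - 7*L²)
(Z(-52) + ((T(3) - 40) - 34*21)) - 18267 = ((13 - 7*(-52)²) + ((3² - 40) - 34*21)) - 18267 = ((13 - 7*2704) + ((9 - 40) - 714)) - 18267 = ((13 - 18928) + (-31 - 714)) - 18267 = (-18915 - 745) - 18267 = -19660 - 18267 = -37927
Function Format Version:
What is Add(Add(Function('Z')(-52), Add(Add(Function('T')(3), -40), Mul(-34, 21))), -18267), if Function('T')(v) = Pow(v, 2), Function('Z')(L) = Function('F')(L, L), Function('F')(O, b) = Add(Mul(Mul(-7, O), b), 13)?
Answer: -37927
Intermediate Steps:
Function('F')(O, b) = Add(13, Mul(-7, O, b)) (Function('F')(O, b) = Add(Mul(-7, O, b), 13) = Add(13, Mul(-7, O, b)))
Function('Z')(L) = Add(13, Mul(-7, Pow(L, 2))) (Function('Z')(L) = Add(13, Mul(-7, L, L)) = Add(13, Mul(-7, Pow(L, 2))))
Add(Add(Function('Z')(-52), Add(Add(Function('T')(3), -40), Mul(-34, 21))), -18267) = Add(Add(Add(13, Mul(-7, Pow(-52, 2))), Add(Add(Pow(3, 2), -40), Mul(-34, 21))), -18267) = Add(Add(Add(13, Mul(-7, 2704)), Add(Add(9, -40), -714)), -18267) = Add(Add(Add(13, -18928), Add(-31, -714)), -18267) = Add(Add(-18915, -745), -18267) = Add(-19660, -18267) = -37927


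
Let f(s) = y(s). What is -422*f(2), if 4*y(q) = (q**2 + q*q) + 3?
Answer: -2321/2 ≈ -1160.5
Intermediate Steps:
y(q) = 3/4 + q**2/2 (y(q) = ((q**2 + q*q) + 3)/4 = ((q**2 + q**2) + 3)/4 = (2*q**2 + 3)/4 = (3 + 2*q**2)/4 = 3/4 + q**2/2)
f(s) = 3/4 + s**2/2
-422*f(2) = -422*(3/4 + (1/2)*2**2) = -422*(3/4 + (1/2)*4) = -422*(3/4 + 2) = -422*11/4 = -2321/2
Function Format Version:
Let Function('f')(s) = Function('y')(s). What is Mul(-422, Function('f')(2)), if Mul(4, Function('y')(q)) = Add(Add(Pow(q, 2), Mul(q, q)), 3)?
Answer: Rational(-2321, 2) ≈ -1160.5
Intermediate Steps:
Function('y')(q) = Add(Rational(3, 4), Mul(Rational(1, 2), Pow(q, 2))) (Function('y')(q) = Mul(Rational(1, 4), Add(Add(Pow(q, 2), Mul(q, q)), 3)) = Mul(Rational(1, 4), Add(Add(Pow(q, 2), Pow(q, 2)), 3)) = Mul(Rational(1, 4), Add(Mul(2, Pow(q, 2)), 3)) = Mul(Rational(1, 4), Add(3, Mul(2, Pow(q, 2)))) = Add(Rational(3, 4), Mul(Rational(1, 2), Pow(q, 2))))
Function('f')(s) = Add(Rational(3, 4), Mul(Rational(1, 2), Pow(s, 2)))
Mul(-422, Function('f')(2)) = Mul(-422, Add(Rational(3, 4), Mul(Rational(1, 2), Pow(2, 2)))) = Mul(-422, Add(Rational(3, 4), Mul(Rational(1, 2), 4))) = Mul(-422, Add(Rational(3, 4), 2)) = Mul(-422, Rational(11, 4)) = Rational(-2321, 2)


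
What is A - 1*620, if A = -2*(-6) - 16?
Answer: -624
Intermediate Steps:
A = -4 (A = 12 - 16 = -4)
A - 1*620 = -4 - 1*620 = -4 - 620 = -624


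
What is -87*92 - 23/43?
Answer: -344195/43 ≈ -8004.5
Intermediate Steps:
-87*92 - 23/43 = -8004 - 23*1/43 = -8004 - 23/43 = -344195/43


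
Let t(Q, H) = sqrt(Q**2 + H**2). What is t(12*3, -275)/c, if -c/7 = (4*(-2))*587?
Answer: sqrt(76921)/32872 ≈ 0.0084372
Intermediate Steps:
t(Q, H) = sqrt(H**2 + Q**2)
c = 32872 (c = -7*4*(-2)*587 = -(-56)*587 = -7*(-4696) = 32872)
t(12*3, -275)/c = sqrt((-275)**2 + (12*3)**2)/32872 = sqrt(75625 + 36**2)*(1/32872) = sqrt(75625 + 1296)*(1/32872) = sqrt(76921)*(1/32872) = sqrt(76921)/32872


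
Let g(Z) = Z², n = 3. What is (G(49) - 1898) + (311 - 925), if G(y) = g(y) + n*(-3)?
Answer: -120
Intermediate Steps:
G(y) = -9 + y² (G(y) = y² + 3*(-3) = y² - 9 = -9 + y²)
(G(49) - 1898) + (311 - 925) = ((-9 + 49²) - 1898) + (311 - 925) = ((-9 + 2401) - 1898) - 614 = (2392 - 1898) - 614 = 494 - 614 = -120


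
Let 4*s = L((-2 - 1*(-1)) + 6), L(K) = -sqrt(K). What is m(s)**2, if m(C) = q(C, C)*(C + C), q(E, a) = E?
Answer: 25/64 ≈ 0.39063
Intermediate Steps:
s = -sqrt(5)/4 (s = (-sqrt((-2 - 1*(-1)) + 6))/4 = (-sqrt((-2 + 1) + 6))/4 = (-sqrt(-1 + 6))/4 = (-sqrt(5))/4 = -sqrt(5)/4 ≈ -0.55902)
m(C) = 2*C**2 (m(C) = C*(C + C) = C*(2*C) = 2*C**2)
m(s)**2 = (2*(-sqrt(5)/4)**2)**2 = (2*(5/16))**2 = (5/8)**2 = 25/64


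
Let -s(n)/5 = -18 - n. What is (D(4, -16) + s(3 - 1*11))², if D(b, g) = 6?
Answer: 3136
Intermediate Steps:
s(n) = 90 + 5*n (s(n) = -5*(-18 - n) = 90 + 5*n)
(D(4, -16) + s(3 - 1*11))² = (6 + (90 + 5*(3 - 1*11)))² = (6 + (90 + 5*(3 - 11)))² = (6 + (90 + 5*(-8)))² = (6 + (90 - 40))² = (6 + 50)² = 56² = 3136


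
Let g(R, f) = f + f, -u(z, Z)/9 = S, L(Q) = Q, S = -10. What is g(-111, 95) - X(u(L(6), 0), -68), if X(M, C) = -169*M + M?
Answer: 15310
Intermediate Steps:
u(z, Z) = 90 (u(z, Z) = -9*(-10) = 90)
g(R, f) = 2*f
X(M, C) = -168*M
g(-111, 95) - X(u(L(6), 0), -68) = 2*95 - (-168)*90 = 190 - 1*(-15120) = 190 + 15120 = 15310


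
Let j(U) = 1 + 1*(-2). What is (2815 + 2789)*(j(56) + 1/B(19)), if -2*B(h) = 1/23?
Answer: -263388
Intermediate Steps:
B(h) = -1/46 (B(h) = -½/23 = -½*1/23 = -1/46)
j(U) = -1 (j(U) = 1 - 2 = -1)
(2815 + 2789)*(j(56) + 1/B(19)) = (2815 + 2789)*(-1 + 1/(-1/46)) = 5604*(-1 - 46) = 5604*(-47) = -263388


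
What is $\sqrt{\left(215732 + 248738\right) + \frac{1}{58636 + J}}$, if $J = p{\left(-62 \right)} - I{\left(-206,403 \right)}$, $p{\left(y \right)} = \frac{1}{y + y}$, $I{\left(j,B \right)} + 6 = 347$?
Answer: $\frac{\sqrt{24269651030133011066}}{7228579} \approx 681.52$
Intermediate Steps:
$I{\left(j,B \right)} = 341$ ($I{\left(j,B \right)} = -6 + 347 = 341$)
$p{\left(y \right)} = \frac{1}{2 y}$
$J = - \frac{42285}{124}$ ($J = \frac{1}{2 \left(-62\right)} - 341 = \frac{1}{2} \left(- \frac{1}{62}\right) - 341 = - \frac{1}{124} - 341 = - \frac{42285}{124} \approx -341.01$)
$\sqrt{\left(215732 + 248738\right) + \frac{1}{58636 + J}} = \sqrt{\left(215732 + 248738\right) + \frac{1}{58636 - \frac{42285}{124}}} = \sqrt{464470 + \frac{1}{\frac{7228579}{124}}} = \sqrt{464470 + \frac{124}{7228579}} = \sqrt{\frac{3357458088254}{7228579}} = \frac{\sqrt{24269651030133011066}}{7228579}$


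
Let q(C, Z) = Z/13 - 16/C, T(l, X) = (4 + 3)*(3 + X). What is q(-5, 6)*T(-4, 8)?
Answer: 18326/65 ≈ 281.94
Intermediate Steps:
T(l, X) = 21 + 7*X (T(l, X) = 7*(3 + X) = 21 + 7*X)
q(C, Z) = -16/C + Z/13 (q(C, Z) = Z*(1/13) - 16/C = Z/13 - 16/C = -16/C + Z/13)
q(-5, 6)*T(-4, 8) = (-16/(-5) + (1/13)*6)*(21 + 7*8) = (-16*(-⅕) + 6/13)*(21 + 56) = (16/5 + 6/13)*77 = (238/65)*77 = 18326/65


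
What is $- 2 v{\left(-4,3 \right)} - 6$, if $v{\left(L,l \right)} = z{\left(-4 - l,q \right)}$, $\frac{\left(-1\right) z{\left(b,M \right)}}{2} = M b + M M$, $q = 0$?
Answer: $-6$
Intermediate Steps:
$z{\left(b,M \right)} = - 2 M^{2} - 2 M b$ ($z{\left(b,M \right)} = - 2 \left(M b + M M\right) = - 2 \left(M b + M^{2}\right) = - 2 \left(M^{2} + M b\right) = - 2 M^{2} - 2 M b$)
$v{\left(L,l \right)} = 0$ ($v{\left(L,l \right)} = \left(-2\right) 0 \left(0 - \left(4 + l\right)\right) = \left(-2\right) 0 \left(-4 - l\right) = 0$)
$- 2 v{\left(-4,3 \right)} - 6 = \left(-2\right) 0 - 6 = 0 - 6 = -6$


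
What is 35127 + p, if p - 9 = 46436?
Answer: 81572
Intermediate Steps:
p = 46445 (p = 9 + 46436 = 46445)
35127 + p = 35127 + 46445 = 81572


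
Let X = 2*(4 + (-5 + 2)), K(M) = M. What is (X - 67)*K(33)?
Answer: -2145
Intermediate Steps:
X = 2 (X = 2*(4 - 3) = 2*1 = 2)
(X - 67)*K(33) = (2 - 67)*33 = -65*33 = -2145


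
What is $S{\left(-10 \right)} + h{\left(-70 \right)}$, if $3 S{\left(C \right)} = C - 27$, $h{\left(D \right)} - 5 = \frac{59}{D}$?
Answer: $- \frac{1717}{210} \approx -8.1762$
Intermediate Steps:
$h{\left(D \right)} = 5 + \frac{59}{D}$
$S{\left(C \right)} = -9 + \frac{C}{3}$ ($S{\left(C \right)} = \frac{C - 27}{3} = \frac{-27 + C}{3} = -9 + \frac{C}{3}$)
$S{\left(-10 \right)} + h{\left(-70 \right)} = \left(-9 + \frac{1}{3} \left(-10\right)\right) + \left(5 + \frac{59}{-70}\right) = \left(-9 - \frac{10}{3}\right) + \left(5 + 59 \left(- \frac{1}{70}\right)\right) = - \frac{37}{3} + \left(5 - \frac{59}{70}\right) = - \frac{37}{3} + \frac{291}{70} = - \frac{1717}{210}$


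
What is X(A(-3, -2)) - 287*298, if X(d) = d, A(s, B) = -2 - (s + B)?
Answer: -85523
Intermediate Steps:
A(s, B) = -2 - B - s (A(s, B) = -2 - (B + s) = -2 + (-B - s) = -2 - B - s)
X(A(-3, -2)) - 287*298 = (-2 - 1*(-2) - 1*(-3)) - 287*298 = (-2 + 2 + 3) - 85526 = 3 - 85526 = -85523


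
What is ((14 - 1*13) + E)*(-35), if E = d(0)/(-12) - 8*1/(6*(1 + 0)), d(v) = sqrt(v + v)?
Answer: 35/3 ≈ 11.667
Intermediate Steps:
d(v) = sqrt(2)*sqrt(v) (d(v) = sqrt(2*v) = sqrt(2)*sqrt(v))
E = -4/3 (E = (sqrt(2)*sqrt(0))/(-12) - 8*1/(6*(1 + 0)) = (sqrt(2)*0)*(-1/12) - 8/(1*6) = 0*(-1/12) - 8/6 = 0 - 8*1/6 = 0 - 4/3 = -4/3 ≈ -1.3333)
((14 - 1*13) + E)*(-35) = ((14 - 1*13) - 4/3)*(-35) = ((14 - 13) - 4/3)*(-35) = (1 - 4/3)*(-35) = -1/3*(-35) = 35/3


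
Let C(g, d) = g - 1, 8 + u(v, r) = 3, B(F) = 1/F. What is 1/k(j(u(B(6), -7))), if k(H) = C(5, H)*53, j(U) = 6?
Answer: 1/212 ≈ 0.0047170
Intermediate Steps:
u(v, r) = -5 (u(v, r) = -8 + 3 = -5)
C(g, d) = -1 + g
k(H) = 212 (k(H) = (-1 + 5)*53 = 4*53 = 212)
1/k(j(u(B(6), -7))) = 1/212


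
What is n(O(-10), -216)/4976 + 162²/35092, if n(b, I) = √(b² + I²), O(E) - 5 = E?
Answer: 6561/8773 + √46681/4976 ≈ 0.79128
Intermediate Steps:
O(E) = 5 + E
n(b, I) = √(I² + b²)
n(O(-10), -216)/4976 + 162²/35092 = √((-216)² + (5 - 10)²)/4976 + 162²/35092 = √(46656 + (-5)²)*(1/4976) + 26244*(1/35092) = √(46656 + 25)*(1/4976) + 6561/8773 = √46681*(1/4976) + 6561/8773 = √46681/4976 + 6561/8773 = 6561/8773 + √46681/4976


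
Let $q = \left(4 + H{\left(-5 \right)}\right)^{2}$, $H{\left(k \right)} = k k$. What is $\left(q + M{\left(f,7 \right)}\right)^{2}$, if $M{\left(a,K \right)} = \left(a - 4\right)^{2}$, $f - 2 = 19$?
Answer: $1276900$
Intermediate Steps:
$f = 21$ ($f = 2 + 19 = 21$)
$M{\left(a,K \right)} = \left(-4 + a\right)^{2}$
$H{\left(k \right)} = k^{2}$
$q = 841$ ($q = \left(4 + \left(-5\right)^{2}\right)^{2} = \left(4 + 25\right)^{2} = 29^{2} = 841$)
$\left(q + M{\left(f,7 \right)}\right)^{2} = \left(841 + \left(-4 + 21\right)^{2}\right)^{2} = \left(841 + 17^{2}\right)^{2} = \left(841 + 289\right)^{2} = 1130^{2} = 1276900$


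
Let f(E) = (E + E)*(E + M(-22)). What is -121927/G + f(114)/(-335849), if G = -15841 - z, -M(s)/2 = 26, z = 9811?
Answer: 40586444351/8615198548 ≈ 4.7110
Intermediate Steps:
M(s) = -52 (M(s) = -2*26 = -52)
G = -25652 (G = -15841 - 1*9811 = -15841 - 9811 = -25652)
f(E) = 2*E*(-52 + E) (f(E) = (E + E)*(E - 52) = (2*E)*(-52 + E) = 2*E*(-52 + E))
-121927/G + f(114)/(-335849) = -121927/(-25652) + (2*114*(-52 + 114))/(-335849) = -121927*(-1/25652) + (2*114*62)*(-1/335849) = 121927/25652 + 14136*(-1/335849) = 121927/25652 - 14136/335849 = 40586444351/8615198548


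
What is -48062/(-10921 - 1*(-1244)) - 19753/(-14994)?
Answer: 911791409/145096938 ≈ 6.2840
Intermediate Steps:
-48062/(-10921 - 1*(-1244)) - 19753/(-14994) = -48062/(-10921 + 1244) - 19753*(-1/14994) = -48062/(-9677) + 19753/14994 = -48062*(-1/9677) + 19753/14994 = 48062/9677 + 19753/14994 = 911791409/145096938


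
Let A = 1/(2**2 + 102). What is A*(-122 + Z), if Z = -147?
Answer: -269/106 ≈ -2.5377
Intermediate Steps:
A = 1/106 (A = 1/(4 + 102) = 1/106 ≈ 0.0094340)
A*(-122 + Z) = (-122 - 147)/106 = (1/106)*(-269) = -269/106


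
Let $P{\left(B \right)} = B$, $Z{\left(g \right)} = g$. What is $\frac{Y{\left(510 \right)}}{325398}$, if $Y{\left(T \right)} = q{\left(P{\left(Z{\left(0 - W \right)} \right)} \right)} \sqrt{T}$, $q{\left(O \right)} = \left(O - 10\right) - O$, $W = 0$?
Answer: $- \frac{5 \sqrt{510}}{162699} \approx -0.00069402$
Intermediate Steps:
$q{\left(O \right)} = -10$ ($q{\left(O \right)} = \left(-10 + O\right) - O = -10$)
$Y{\left(T \right)} = - 10 \sqrt{T}$
$\frac{Y{\left(510 \right)}}{325398} = \frac{\left(-10\right) \sqrt{510}}{325398} = - 10 \sqrt{510} \cdot \frac{1}{325398} = - \frac{5 \sqrt{510}}{162699}$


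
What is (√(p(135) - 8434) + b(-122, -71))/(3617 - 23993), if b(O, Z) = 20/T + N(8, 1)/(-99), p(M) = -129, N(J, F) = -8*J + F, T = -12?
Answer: 17/336204 - I*√8563/20376 ≈ 5.0565e-5 - 0.0045414*I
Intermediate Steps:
N(J, F) = F - 8*J
b(O, Z) = -34/33 (b(O, Z) = 20/(-12) + (1 - 8*8)/(-99) = 20*(-1/12) + (1 - 64)*(-1/99) = -5/3 - 63*(-1/99) = -5/3 + 7/11 = -34/33)
(√(p(135) - 8434) + b(-122, -71))/(3617 - 23993) = (√(-129 - 8434) - 34/33)/(3617 - 23993) = (√(-8563) - 34/33)/(-20376) = (I*√8563 - 34/33)*(-1/20376) = (-34/33 + I*√8563)*(-1/20376) = 17/336204 - I*√8563/20376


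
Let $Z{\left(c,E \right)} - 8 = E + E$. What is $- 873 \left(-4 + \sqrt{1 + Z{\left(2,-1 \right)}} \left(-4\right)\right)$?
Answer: $3492 + 3492 \sqrt{7} \approx 12731.0$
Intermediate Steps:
$Z{\left(c,E \right)} = 8 + 2 E$ ($Z{\left(c,E \right)} = 8 + \left(E + E\right) = 8 + 2 E$)
$- 873 \left(-4 + \sqrt{1 + Z{\left(2,-1 \right)}} \left(-4\right)\right) = - 873 \left(-4 + \sqrt{1 + \left(8 + 2 \left(-1\right)\right)} \left(-4\right)\right) = - 873 \left(-4 + \sqrt{1 + \left(8 - 2\right)} \left(-4\right)\right) = - 873 \left(-4 + \sqrt{1 + 6} \left(-4\right)\right) = - 873 \left(-4 + \sqrt{7} \left(-4\right)\right) = - 873 \left(-4 - 4 \sqrt{7}\right) = 3492 + 3492 \sqrt{7}$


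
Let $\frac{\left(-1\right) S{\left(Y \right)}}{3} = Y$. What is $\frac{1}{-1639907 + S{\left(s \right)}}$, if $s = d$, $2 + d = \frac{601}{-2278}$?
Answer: $- \frac{2278}{3735692675} \approx -6.0979 \cdot 10^{-7}$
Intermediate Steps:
$d = - \frac{5157}{2278}$ ($d = -2 + \frac{601}{-2278} = -2 + 601 \left(- \frac{1}{2278}\right) = -2 - \frac{601}{2278} = - \frac{5157}{2278} \approx -2.2638$)
$s = - \frac{5157}{2278} \approx -2.2638$
$S{\left(Y \right)} = - 3 Y$
$\frac{1}{-1639907 + S{\left(s \right)}} = \frac{1}{-1639907 - - \frac{15471}{2278}} = \frac{1}{-1639907 + \frac{15471}{2278}} = \frac{1}{- \frac{3735692675}{2278}} = - \frac{2278}{3735692675}$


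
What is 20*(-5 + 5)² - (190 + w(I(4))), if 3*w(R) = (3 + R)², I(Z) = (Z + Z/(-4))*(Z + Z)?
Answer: -433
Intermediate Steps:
I(Z) = 3*Z²/2 (I(Z) = (Z + Z*(-¼))*(2*Z) = (Z - Z/4)*(2*Z) = (3*Z/4)*(2*Z) = 3*Z²/2)
w(R) = (3 + R)²/3
20*(-5 + 5)² - (190 + w(I(4))) = 20*(-5 + 5)² - (190 + (3 + (3/2)*4²)²/3) = 20*0² - (190 + (3 + (3/2)*16)²/3) = 20*0 - (190 + (3 + 24)²/3) = 0 - (190 + (⅓)*27²) = 0 - (190 + (⅓)*729) = 0 - (190 + 243) = 0 - 1*433 = 0 - 433 = -433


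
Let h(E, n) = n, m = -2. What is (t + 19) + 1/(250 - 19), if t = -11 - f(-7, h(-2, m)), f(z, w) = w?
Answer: 2311/231 ≈ 10.004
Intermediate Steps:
t = -9 (t = -11 - 1*(-2) = -11 + 2 = -9)
(t + 19) + 1/(250 - 19) = (-9 + 19) + 1/(250 - 19) = 10 + 1/231 = 2311/231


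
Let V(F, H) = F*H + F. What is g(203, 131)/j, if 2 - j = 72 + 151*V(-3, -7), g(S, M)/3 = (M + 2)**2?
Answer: -53067/2788 ≈ -19.034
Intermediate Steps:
V(F, H) = F + F*H
g(S, M) = 3*(2 + M)**2 (g(S, M) = 3*(M + 2)**2 = 3*(2 + M)**2)
j = -2788 (j = 2 - (72 + 151*(-3*(1 - 7))) = 2 - (72 + 151*(-3*(-6))) = 2 - (72 + 151*18) = 2 - (72 + 2718) = 2 - 1*2790 = 2 - 2790 = -2788)
g(203, 131)/j = (3*(2 + 131)**2)/(-2788) = (3*133**2)*(-1/2788) = (3*17689)*(-1/2788) = 53067*(-1/2788) = -53067/2788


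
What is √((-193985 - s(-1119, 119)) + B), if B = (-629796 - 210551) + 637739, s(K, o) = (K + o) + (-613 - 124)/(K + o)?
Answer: I*√3955937370/100 ≈ 628.96*I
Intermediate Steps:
s(K, o) = K + o - 737/(K + o) (s(K, o) = (K + o) - 737/(K + o) = K + o - 737/(K + o))
B = -202608 (B = -840347 + 637739 = -202608)
√((-193985 - s(-1119, 119)) + B) = √((-193985 - (-737 + (-1119)² + 119² + 2*(-1119)*119)/(-1119 + 119)) - 202608) = √((-193985 - (-737 + 1252161 + 14161 - 266322)/(-1000)) - 202608) = √((-193985 - (-1)*999263/1000) - 202608) = √((-193985 - 1*(-999263/1000)) - 202608) = √((-193985 + 999263/1000) - 202608) = √(-192985737/1000 - 202608) = √(-395593737/1000) = I*√3955937370/100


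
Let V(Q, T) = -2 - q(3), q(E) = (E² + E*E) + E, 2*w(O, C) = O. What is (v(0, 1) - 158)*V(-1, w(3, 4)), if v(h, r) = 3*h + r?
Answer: 3611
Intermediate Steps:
v(h, r) = r + 3*h
w(O, C) = O/2
q(E) = E + 2*E² (q(E) = (E² + E²) + E = 2*E² + E = E + 2*E²)
V(Q, T) = -23 (V(Q, T) = -2 - 3*(1 + 2*3) = -2 - 3*(1 + 6) = -2 - 3*7 = -2 - 1*21 = -2 - 21 = -23)
(v(0, 1) - 158)*V(-1, w(3, 4)) = ((1 + 3*0) - 158)*(-23) = ((1 + 0) - 158)*(-23) = (1 - 158)*(-23) = -157*(-23) = 3611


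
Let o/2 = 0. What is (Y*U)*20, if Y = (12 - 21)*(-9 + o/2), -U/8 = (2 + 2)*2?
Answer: -103680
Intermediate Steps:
o = 0 (o = 2*0 = 0)
U = -64 (U = -8*(2 + 2)*2 = -32*2 = -8*8 = -64)
Y = 81 (Y = (12 - 21)*(-9 + 0/2) = -9*(-9 + 0*(½)) = -9*(-9 + 0) = -9*(-9) = 81)
(Y*U)*20 = (81*(-64))*20 = -5184*20 = -103680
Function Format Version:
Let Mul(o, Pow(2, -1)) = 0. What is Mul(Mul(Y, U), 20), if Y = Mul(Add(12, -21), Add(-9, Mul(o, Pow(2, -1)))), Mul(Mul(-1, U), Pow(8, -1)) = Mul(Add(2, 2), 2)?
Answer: -103680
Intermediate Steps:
o = 0 (o = Mul(2, 0) = 0)
U = -64 (U = Mul(-8, Mul(Add(2, 2), 2)) = Mul(-8, Mul(4, 2)) = Mul(-8, 8) = -64)
Y = 81 (Y = Mul(Add(12, -21), Add(-9, Mul(0, Pow(2, -1)))) = Mul(-9, Add(-9, Mul(0, Rational(1, 2)))) = Mul(-9, Add(-9, 0)) = Mul(-9, -9) = 81)
Mul(Mul(Y, U), 20) = Mul(Mul(81, -64), 20) = Mul(-5184, 20) = -103680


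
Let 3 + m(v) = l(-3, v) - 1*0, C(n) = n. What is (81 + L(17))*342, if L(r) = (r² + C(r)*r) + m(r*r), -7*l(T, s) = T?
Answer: 1571490/7 ≈ 2.2450e+5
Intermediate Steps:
l(T, s) = -T/7
m(v) = -18/7 (m(v) = -3 + (-⅐*(-3) - 1*0) = -3 + (3/7 + 0) = -3 + 3/7 = -18/7)
L(r) = -18/7 + 2*r² (L(r) = (r² + r*r) - 18/7 = (r² + r²) - 18/7 = 2*r² - 18/7 = -18/7 + 2*r²)
(81 + L(17))*342 = (81 + (-18/7 + 2*17²))*342 = (81 + (-18/7 + 2*289))*342 = (81 + (-18/7 + 578))*342 = (81 + 4028/7)*342 = (4595/7)*342 = 1571490/7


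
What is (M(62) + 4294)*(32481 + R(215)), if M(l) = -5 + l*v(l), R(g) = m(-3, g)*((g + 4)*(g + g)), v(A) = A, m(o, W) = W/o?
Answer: -54624229077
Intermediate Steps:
R(g) = -2*g**2*(4 + g)/3 (R(g) = (g/(-3))*((g + 4)*(g + g)) = (g*(-1/3))*((4 + g)*(2*g)) = (-g/3)*(2*g*(4 + g)) = -2*g**2*(4 + g)/3)
M(l) = -5 + l**2 (M(l) = -5 + l*l = -5 + l**2)
(M(62) + 4294)*(32481 + R(215)) = ((-5 + 62**2) + 4294)*(32481 + (2/3)*215**2*(-4 - 1*215)) = ((-5 + 3844) + 4294)*(32481 + (2/3)*46225*(-4 - 215)) = (3839 + 4294)*(32481 + (2/3)*46225*(-219)) = 8133*(32481 - 6748850) = 8133*(-6716369) = -54624229077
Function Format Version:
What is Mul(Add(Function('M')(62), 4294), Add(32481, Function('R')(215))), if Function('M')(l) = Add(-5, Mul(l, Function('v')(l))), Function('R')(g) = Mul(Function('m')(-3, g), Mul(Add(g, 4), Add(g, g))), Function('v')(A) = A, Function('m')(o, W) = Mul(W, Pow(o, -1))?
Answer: -54624229077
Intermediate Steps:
Function('R')(g) = Mul(Rational(-2, 3), Pow(g, 2), Add(4, g)) (Function('R')(g) = Mul(Mul(g, Pow(-3, -1)), Mul(Add(g, 4), Add(g, g))) = Mul(Mul(g, Rational(-1, 3)), Mul(Add(4, g), Mul(2, g))) = Mul(Mul(Rational(-1, 3), g), Mul(2, g, Add(4, g))) = Mul(Rational(-2, 3), Pow(g, 2), Add(4, g)))
Function('M')(l) = Add(-5, Pow(l, 2)) (Function('M')(l) = Add(-5, Mul(l, l)) = Add(-5, Pow(l, 2)))
Mul(Add(Function('M')(62), 4294), Add(32481, Function('R')(215))) = Mul(Add(Add(-5, Pow(62, 2)), 4294), Add(32481, Mul(Rational(2, 3), Pow(215, 2), Add(-4, Mul(-1, 215))))) = Mul(Add(Add(-5, 3844), 4294), Add(32481, Mul(Rational(2, 3), 46225, Add(-4, -215)))) = Mul(Add(3839, 4294), Add(32481, Mul(Rational(2, 3), 46225, -219))) = Mul(8133, Add(32481, -6748850)) = Mul(8133, -6716369) = -54624229077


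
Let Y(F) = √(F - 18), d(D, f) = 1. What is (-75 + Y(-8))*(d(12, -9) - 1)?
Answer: 0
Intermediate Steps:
Y(F) = √(-18 + F)
(-75 + Y(-8))*(d(12, -9) - 1) = (-75 + √(-18 - 8))*(1 - 1) = (-75 + √(-26))*0 = (-75 + I*√26)*0 = 0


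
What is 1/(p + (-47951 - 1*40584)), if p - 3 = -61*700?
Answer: -1/131232 ≈ -7.6201e-6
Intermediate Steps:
p = -42697 (p = 3 - 61*700 = 3 - 42700 = -42697)
1/(p + (-47951 - 1*40584)) = 1/(-42697 + (-47951 - 1*40584)) = 1/(-42697 + (-47951 - 40584)) = 1/(-42697 - 88535) = 1/(-131232) = -1/131232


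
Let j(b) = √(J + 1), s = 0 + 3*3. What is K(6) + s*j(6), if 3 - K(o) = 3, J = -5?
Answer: 18*I ≈ 18.0*I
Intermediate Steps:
K(o) = 0 (K(o) = 3 - 1*3 = 3 - 3 = 0)
s = 9 (s = 0 + 9 = 9)
j(b) = 2*I (j(b) = √(-5 + 1) = √(-4) = 2*I)
K(6) + s*j(6) = 0 + 9*(2*I) = 0 + 18*I = 18*I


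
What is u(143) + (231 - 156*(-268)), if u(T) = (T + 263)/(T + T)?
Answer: 6011780/143 ≈ 42040.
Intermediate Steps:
u(T) = (263 + T)/(2*T) (u(T) = (263 + T)/((2*T)) = (263 + T)*(1/(2*T)) = (263 + T)/(2*T))
u(143) + (231 - 156*(-268)) = (½)*(263 + 143)/143 + (231 - 156*(-268)) = (½)*(1/143)*406 + (231 + 41808) = 203/143 + 42039 = 6011780/143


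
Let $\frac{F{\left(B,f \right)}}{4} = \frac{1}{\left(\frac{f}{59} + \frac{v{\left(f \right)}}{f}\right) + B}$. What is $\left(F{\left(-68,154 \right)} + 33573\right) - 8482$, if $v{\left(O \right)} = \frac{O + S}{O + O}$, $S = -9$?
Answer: $\frac{4591242884239}{182984101} \approx 25091.0$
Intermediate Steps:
$v{\left(O \right)} = \frac{-9 + O}{2 O}$ ($v{\left(O \right)} = \frac{O - 9}{O + O} = \frac{-9 + O}{2 O}$)
$F{\left(B,f \right)} = \frac{4}{B + \frac{f}{59} + \frac{-9 + f}{2 f^{2}}}$ ($F{\left(B,f \right)} = \frac{4}{\left(\frac{f}{59} + \frac{\frac{1}{2} \frac{1}{f} \left(-9 + f\right)}{f}\right) + B} = \frac{4}{\left(f \frac{1}{59} + \frac{-9 + f}{2 f^{2}}\right) + B} = \frac{4}{\left(\frac{f}{59} + \frac{-9 + f}{2 f^{2}}\right) + B} = \frac{4}{B + \frac{f}{59} + \frac{-9 + f}{2 f^{2}}}$)
$\left(F{\left(-68,154 \right)} + 33573\right) - 8482 = \left(\frac{472 \cdot 154^{2}}{-531 + 59 \cdot 154 + 2 \cdot 154^{2} \left(154 + 59 \left(-68\right)\right)} + 33573\right) - 8482 = \left(472 \cdot 23716 \frac{1}{-531 + 9086 + 2 \cdot 23716 \left(154 - 4012\right)} + 33573\right) - 8482 = \left(472 \cdot 23716 \frac{1}{-531 + 9086 + 2 \cdot 23716 \left(-3858\right)} + 33573\right) - 8482 = \left(472 \cdot 23716 \frac{1}{-531 + 9086 - 182992656} + 33573\right) - 8482 = \left(472 \cdot 23716 \frac{1}{-182984101} + 33573\right) - 8482 = \left(472 \cdot 23716 \left(- \frac{1}{182984101}\right) + 33573\right) - 8482 = \left(- \frac{11193952}{182984101} + 33573\right) - 8482 = \frac{6143314028921}{182984101} - 8482 = \frac{4591242884239}{182984101}$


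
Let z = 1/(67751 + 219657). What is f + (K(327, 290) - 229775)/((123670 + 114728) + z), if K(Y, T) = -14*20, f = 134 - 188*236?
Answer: -606173775561106/13703498477 ≈ -44235.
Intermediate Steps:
f = -44234 (f = 134 - 44368 = -44234)
K(Y, T) = -280
z = 1/287408 ≈ 3.4794e-6
f + (K(327, 290) - 229775)/((123670 + 114728) + z) = -44234 + (-280 - 229775)/((123670 + 114728) + 1/287408) = -44234 - 230055/(238398 + 1/287408) = -44234 - 230055/68517492385/287408 = -44234 - 230055*287408/68517492385 = -44234 - 13223929488/13703498477 = -606173775561106/13703498477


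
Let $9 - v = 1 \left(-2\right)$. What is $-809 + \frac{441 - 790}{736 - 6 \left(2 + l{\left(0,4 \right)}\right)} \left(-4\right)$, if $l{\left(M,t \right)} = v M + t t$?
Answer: $- \frac{126664}{157} \approx -806.78$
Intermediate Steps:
$v = 11$ ($v = 9 - 1 \left(-2\right) = 9 - -2 = 9 + 2 = 11$)
$l{\left(M,t \right)} = t^{2} + 11 M$ ($l{\left(M,t \right)} = 11 M + t t = 11 M + t^{2} = t^{2} + 11 M$)
$-809 + \frac{441 - 790}{736 - 6 \left(2 + l{\left(0,4 \right)}\right)} \left(-4\right) = -809 + \frac{441 - 790}{736 - 6 \left(2 + \left(4^{2} + 11 \cdot 0\right)\right)} \left(-4\right) = -809 + - \frac{349}{736 - 6 \left(2 + \left(16 + 0\right)\right)} \left(-4\right) = -809 + - \frac{349}{736 - 6 \left(2 + 16\right)} \left(-4\right) = -809 + - \frac{349}{736 - 108} \left(-4\right) = -809 + - \frac{349}{628} \left(-4\right) = -809 + \left(-349\right) \frac{1}{628} \left(-4\right) = -809 - - \frac{349}{157} = -809 + \frac{349}{157} = - \frac{126664}{157}$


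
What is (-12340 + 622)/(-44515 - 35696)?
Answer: 3906/26737 ≈ 0.14609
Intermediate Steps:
(-12340 + 622)/(-44515 - 35696) = -11718/(-80211) = -11718*(-1/80211) = 3906/26737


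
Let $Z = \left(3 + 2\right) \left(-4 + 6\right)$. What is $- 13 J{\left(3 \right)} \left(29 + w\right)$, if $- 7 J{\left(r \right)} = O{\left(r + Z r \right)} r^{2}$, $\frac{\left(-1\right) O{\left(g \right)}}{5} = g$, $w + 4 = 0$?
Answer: $- \frac{482625}{7} \approx -68946.0$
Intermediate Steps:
$w = -4$ ($w = -4 + 0 = -4$)
$Z = 10$ ($Z = 5 \cdot 2 = 10$)
$O{\left(g \right)} = - 5 g$
$J{\left(r \right)} = \frac{55 r^{3}}{7}$ ($J{\left(r \right)} = - \frac{- 5 \left(r + 10 r\right) r^{2}}{7} = - \frac{- 5 \cdot 11 r r^{2}}{7} = - \frac{- 55 r r^{2}}{7} = - \frac{\left(-55\right) r^{3}}{7} = \frac{55 r^{3}}{7}$)
$- 13 J{\left(3 \right)} \left(29 + w\right) = - 13 \frac{55 \cdot 3^{3}}{7} \left(29 - 4\right) = - 13 \cdot \frac{55}{7} \cdot 27 \cdot 25 = - 13 \cdot \frac{1485}{7} \cdot 25 = \left(-13\right) \frac{37125}{7} = - \frac{482625}{7}$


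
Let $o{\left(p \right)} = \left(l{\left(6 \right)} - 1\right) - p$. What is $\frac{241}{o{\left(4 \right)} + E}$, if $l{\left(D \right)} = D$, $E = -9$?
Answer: $- \frac{241}{8} \approx -30.125$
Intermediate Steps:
$o{\left(p \right)} = 5 - p$ ($o{\left(p \right)} = \left(6 - 1\right) - p = 5 - p$)
$\frac{241}{o{\left(4 \right)} + E} = \frac{241}{\left(5 - 4\right) - 9} = \frac{241}{1 - 9} = \frac{241}{-8} = 241 \left(- \frac{1}{8}\right) = - \frac{241}{8}$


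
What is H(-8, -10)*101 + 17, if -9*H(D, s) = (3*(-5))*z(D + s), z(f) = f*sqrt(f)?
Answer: 17 - 9090*I*sqrt(2) ≈ 17.0 - 12855.0*I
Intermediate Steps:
z(f) = f**(3/2)
H(D, s) = 5*(D + s)**(3/2)/3 (H(D, s) = -3*(-5)*(D + s)**(3/2)/9 = -(-5)*(D + s)**(3/2)/3 = 5*(D + s)**(3/2)/3)
H(-8, -10)*101 + 17 = (5*(-8 - 10)**(3/2)/3)*101 + 17 = (5*(-18)**(3/2)/3)*101 + 17 = (5*(-54*I*sqrt(2))/3)*101 + 17 = -90*I*sqrt(2)*101 + 17 = -9090*I*sqrt(2) + 17 = 17 - 9090*I*sqrt(2)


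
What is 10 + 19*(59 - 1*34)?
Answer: 485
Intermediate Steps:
10 + 19*(59 - 1*34) = 10 + 19*(59 - 34) = 10 + 19*25 = 10 + 475 = 485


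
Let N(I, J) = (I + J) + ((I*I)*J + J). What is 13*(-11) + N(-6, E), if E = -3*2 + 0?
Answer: -377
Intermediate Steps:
E = -6 (E = -6 + 0 = -6)
N(I, J) = I + 2*J + J*I² (N(I, J) = (I + J) + (I²*J + J) = (I + J) + (J*I² + J) = (I + J) + (J + J*I²) = I + 2*J + J*I²)
13*(-11) + N(-6, E) = 13*(-11) + (-6 + 2*(-6) - 6*(-6)²) = -143 + (-6 - 12 - 6*36) = -143 + (-6 - 12 - 216) = -143 - 234 = -377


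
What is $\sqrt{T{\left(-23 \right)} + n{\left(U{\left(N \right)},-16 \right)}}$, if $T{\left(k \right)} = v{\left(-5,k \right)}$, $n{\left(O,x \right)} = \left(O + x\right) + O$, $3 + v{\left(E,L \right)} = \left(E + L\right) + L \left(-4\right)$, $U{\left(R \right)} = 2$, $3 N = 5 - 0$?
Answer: $7$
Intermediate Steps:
$N = \frac{5}{3}$ ($N = \frac{5 - 0}{3} = \frac{5 + 0}{3} = \frac{1}{3} \cdot 5 = \frac{5}{3} \approx 1.6667$)
$v{\left(E,L \right)} = -3 + E - 3 L$ ($v{\left(E,L \right)} = -3 + \left(\left(E + L\right) + L \left(-4\right)\right) = -3 + \left(\left(E + L\right) - 4 L\right) = -3 + \left(E - 3 L\right) = -3 + E - 3 L$)
$n{\left(O,x \right)} = x + 2 O$
$T{\left(k \right)} = -8 - 3 k$ ($T{\left(k \right)} = -3 - 5 - 3 k = -8 - 3 k$)
$\sqrt{T{\left(-23 \right)} + n{\left(U{\left(N \right)},-16 \right)}} = \sqrt{\left(-8 - -69\right) + \left(-16 + 2 \cdot 2\right)} = \sqrt{\left(-8 + 69\right) + \left(-16 + 4\right)} = \sqrt{61 - 12} = \sqrt{49} = 7$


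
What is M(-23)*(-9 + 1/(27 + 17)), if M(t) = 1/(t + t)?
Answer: 395/2024 ≈ 0.19516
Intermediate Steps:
M(t) = 1/(2*t)
M(-23)*(-9 + 1/(27 + 17)) = ((1/2)/(-23))*(-9 + 1/(27 + 17)) = ((1/2)*(-1/23))*(-9 + 1/44) = -(-9 + 1/44)/46 = -1/46*(-395/44) = 395/2024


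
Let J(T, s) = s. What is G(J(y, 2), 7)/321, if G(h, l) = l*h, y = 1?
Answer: 14/321 ≈ 0.043614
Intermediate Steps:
G(h, l) = h*l
G(J(y, 2), 7)/321 = (2*7)/321 = 14*(1/321) = 14/321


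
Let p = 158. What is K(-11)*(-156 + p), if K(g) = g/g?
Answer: 2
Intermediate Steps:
K(g) = 1
K(-11)*(-156 + p) = 1*(-156 + 158) = 1*2 = 2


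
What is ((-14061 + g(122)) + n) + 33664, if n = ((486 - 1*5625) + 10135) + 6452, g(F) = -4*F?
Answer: 30563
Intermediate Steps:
n = 11448 (n = ((486 - 5625) + 10135) + 6452 = (-5139 + 10135) + 6452 = 4996 + 6452 = 11448)
((-14061 + g(122)) + n) + 33664 = ((-14061 - 4*122) + 11448) + 33664 = ((-14061 - 488) + 11448) + 33664 = (-14549 + 11448) + 33664 = -3101 + 33664 = 30563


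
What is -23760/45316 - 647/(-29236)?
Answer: -166331977/331214644 ≈ -0.50219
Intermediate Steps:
-23760/45316 - 647/(-29236) = -23760*1/45316 - 647*(-1/29236) = -5940/11329 + 647/29236 = -166331977/331214644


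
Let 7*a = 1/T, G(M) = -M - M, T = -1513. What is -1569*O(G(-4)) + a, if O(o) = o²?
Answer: -1063505857/10591 ≈ -1.0042e+5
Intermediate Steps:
G(M) = -2*M
a = -1/10591 (a = (⅐)/(-1513) = (⅐)*(-1/1513) = -1/10591 ≈ -9.4420e-5)
-1569*O(G(-4)) + a = -1569*(-2*(-4))² - 1/10591 = -1569*8² - 1/10591 = -1569*64 - 1/10591 = -100416 - 1/10591 = -1063505857/10591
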